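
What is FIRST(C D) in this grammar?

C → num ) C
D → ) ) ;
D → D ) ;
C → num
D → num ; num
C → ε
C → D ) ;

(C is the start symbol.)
FIRST sets of the non-terminals involved (from the grammar, by fixed-point iteration):
  FIRST(C) = { ')', 'num', ε }
  FIRST(D) = { ')', 'num' }

To compute FIRST(C D), process the symbols left to right:
Symbol C is a non-terminal. Add FIRST(C) \ {ε} = { ')', 'num' }
C is nullable (ε ∈ FIRST(C)), continue to the next symbol.
Symbol D is a non-terminal. Add FIRST(D) \ {ε} = { ')', 'num' }
D is not nullable (ε ∉ FIRST(D)), so stop here.
FIRST(C D) = { ')', 'num' }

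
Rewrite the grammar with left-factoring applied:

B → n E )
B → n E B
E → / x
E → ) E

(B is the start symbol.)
B → n E B'
B' → )
B' → B
E → / x
E → ) E

Left-factoring transforms A → αβ₁ | αβ₂ into A → αA' and A' → β₁ | β₂
(α is the longest common prefix among the alternatives). Repeat until
no nonterminal has two alternatives with a common prefix.

Round 1: B has alternatives sharing prefix 'n E'. Introduce B': B → n E B'
  Add: B' → )
  Add: B' → B

No remaining common prefixes — done.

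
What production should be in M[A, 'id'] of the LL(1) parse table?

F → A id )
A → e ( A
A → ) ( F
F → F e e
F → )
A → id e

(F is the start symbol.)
To find M[A, 'id'], we find productions for A where 'id' is in the predict set (PREDICT(N → α) = (FIRST(α) \ {ε}) ∪ (FOLLOW(N) if α ⇒* ε)).

A → e ( A: PREDICT = { 'e' }
A → ) ( F: PREDICT = { ')' }
A → id e: PREDICT = { 'id' }
  'id' is in predict set, so this production goes in M[A, 'id']

M[A, 'id'] = A → id e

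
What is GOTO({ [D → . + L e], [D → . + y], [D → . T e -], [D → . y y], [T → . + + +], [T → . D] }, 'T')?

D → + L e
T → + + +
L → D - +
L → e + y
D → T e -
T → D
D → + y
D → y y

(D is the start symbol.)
GOTO(I, 'T') = CLOSURE({ [A → αX.β] : [A → α.Xβ] ∈ I, X = 'T' })

Items with dot before 'T', with the dot advanced:
  [D → . T e -] → [D → T . e -]
Closure adds nothing (no advanced item has the dot before a non-terminal).

GOTO = { [D → T . e -] }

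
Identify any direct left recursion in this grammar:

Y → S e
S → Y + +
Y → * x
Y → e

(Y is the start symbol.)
Direct left recursion occurs when N → N α for some non-terminal N (the right-hand side begins with the left-hand side itself).

Y → S e: starts with S
S → Y + +: starts with Y
Y → * x: starts with '*'
Y → e: starts with e

No direct left recursion found.

Answer: No direct left recursion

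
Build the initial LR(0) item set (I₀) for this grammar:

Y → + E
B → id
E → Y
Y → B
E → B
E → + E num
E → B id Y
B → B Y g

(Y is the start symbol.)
First, augment the grammar with Y' → Y
I₀ = CLOSURE({ [Y' → . Y] }):
  [Y' → . Y] has the dot before Y: add [Y → . + E], [Y → . B]
  [Y → . B] has the dot before B: add [B → . id], [B → . B Y g]
No further items can be added.

I₀ = { [B → . B Y g], [B → . id], [Y → . + E], [Y → . B], [Y' → . Y] }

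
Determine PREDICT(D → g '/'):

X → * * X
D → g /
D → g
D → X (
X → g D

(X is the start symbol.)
PREDICT(D → g '/') = (FIRST(RHS) \ {ε}) ∪ (FOLLOW(D) if ε ∈ FIRST(RHS), i.e. RHS ⇒* ε)
FIRST(g '/') = { 'g' }
ε ∉ FIRST(g '/'), so FOLLOW(D) is not added.
PREDICT(D → g '/') = { 'g' }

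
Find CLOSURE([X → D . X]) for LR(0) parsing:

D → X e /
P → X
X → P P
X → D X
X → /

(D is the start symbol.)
{ [D → . X e /], [P → . X], [X → . /], [X → . D X], [X → . P P], [X → D . X] }

Start with: [X → D . X]
  [X → D . X] has the dot before X: add [X → . P P], [X → . D X], [X → . /]
  [X → . P P] has the dot before P: add [P → . X]
  [X → . D X] has the dot before D: add [D → . X e /]
No further items can be added.

CLOSURE = { [D → . X e /], [P → . X], [X → . /], [X → . D X], [X → . P P], [X → D . X] }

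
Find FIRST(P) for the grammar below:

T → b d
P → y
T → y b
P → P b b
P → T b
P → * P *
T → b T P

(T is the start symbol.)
FIRST sets of the other non-terminals involved (by the same procedure, iterated to a fixed point):
  FIRST(T) = { 'b', 'y' }

From P → y:
  - y is a terminal: add 'y' and stop
From P → P b b:
  - P is the symbol being defined: contributes nothing new
    P is not nullable, so stop
From P → T b:
  - T is a non-terminal: add FIRST(T) \ {ε} = { 'b', 'y' }
    T is not nullable, so stop
From P → * P *:
  - '*' is a terminal: add '*' and stop

Collecting: FIRST(P) = { '*', 'b', 'y' }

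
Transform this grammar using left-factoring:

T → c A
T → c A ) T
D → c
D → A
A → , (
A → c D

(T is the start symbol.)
T → c A T'
T' → ε
T' → ) T
D → c
D → A
A → , (
A → c D

Left-factoring transforms A → αβ₁ | αβ₂ into A → αA' and A' → β₁ | β₂
(α is the longest common prefix among the alternatives). Repeat until
no nonterminal has two alternatives with a common prefix.

Round 1: T has alternatives sharing prefix 'c A'. Introduce T': T → c A T'
  Add: T' → ε
  Add: T' → ) T

No remaining common prefixes — done.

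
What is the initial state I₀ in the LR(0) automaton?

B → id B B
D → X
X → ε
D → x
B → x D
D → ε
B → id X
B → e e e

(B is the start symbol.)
{ [B → . e e e], [B → . id B B], [B → . id X], [B → . x D], [B' → . B] }

First, augment the grammar with B' → B
I₀ = CLOSURE({ [B' → . B] }):
  [B' → . B] has the dot before B: add [B → . id B B], [B → . x D], [B → . id X], [B → . e e e]
No further items can be added.

I₀ = { [B → . e e e], [B → . id B B], [B → . id X], [B → . x D], [B' → . B] }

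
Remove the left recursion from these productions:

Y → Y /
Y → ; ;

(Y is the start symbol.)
Y is directly left-recursive. The standard transformation for
  A → A α₁ | ... | A α_m | β₁ | ... | β_n
is
  A  → β₁ A' | ... | β_n A'
  A' → α₁ A' | ... | α_m A' | ε

Y → ; ; becomes Y → ; ; Y'
Y → Y / becomes Y' → / Y'
Add Y' → ε

Resulting grammar:
Y → ; ; Y'
Y' → / Y'
Y' → ε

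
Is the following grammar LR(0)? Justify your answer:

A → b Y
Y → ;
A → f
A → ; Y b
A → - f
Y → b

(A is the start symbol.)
Yes, the grammar is LR(0)

Augment with A' → A and build the canonical LR(0) collection (I0 = CLOSURE({[A' → . A]}), then GOTO on every symbol after a dot until no new states appear). It has 12 states:
  I0: { [A → . - f], [A → . ; Y b], [A → . b Y], [A → . f], [A' → . A] }  — shift
  I1: { [A → - . f] }  — shift
  I2: { [A → ; . Y b], [Y → . ;], [Y → . b] }  — shift
  I3: { [A' → A .] }  — accept
  I4: { [A → b . Y], [Y → . ;], [Y → . b] }  — shift
  I5: { [A → f .] }  — reduce
  I6: { [Y → ; .] }  — reduce
  I7: { [A → b Y .] }  — reduce
  I8: { [Y → b .] }  — reduce
  I9: { [A → ; Y . b] }  — shift
  I10: { [A → ; Y b .] }  — reduce
  I11: { [A → - f .] }  — reduce

Every state is either a pure shift/goto state or contains exactly one complete item and nothing to shift — no conflicts. The grammar is LR(0).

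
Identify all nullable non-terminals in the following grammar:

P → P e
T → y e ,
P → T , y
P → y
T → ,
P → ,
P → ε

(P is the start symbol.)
{ 'P' }

A non-terminal is nullable if it can derive ε (the empty string): either it has an ε-production, or it has a production whose right-hand side consists entirely of nullable non-terminals.

ε-productions: P → ε
So P is immediately nullable.
No further non-terminal can be added: every production for the remaining non-terminals contains a terminal or a non-nullable non-terminal.
Nullable = { 'P' }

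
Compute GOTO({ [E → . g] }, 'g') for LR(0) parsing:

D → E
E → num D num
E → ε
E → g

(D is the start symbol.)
{ [E → g .] }

GOTO(I, 'g') = CLOSURE({ [A → αX.β] : [A → α.Xβ] ∈ I, X = 'g' })

Items with dot before 'g', with the dot advanced:
  [E → . g] → [E → g .]
Closure adds nothing (no advanced item has the dot before a non-terminal).

GOTO = { [E → g .] }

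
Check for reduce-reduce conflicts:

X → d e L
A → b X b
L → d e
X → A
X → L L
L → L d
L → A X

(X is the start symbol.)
No reduce-reduce conflicts

A reduce-reduce conflict occurs when an LR(0) state has two complete items [A → α .] and [B → β .] — both call for a reduction, and with no lookahead the parser cannot choose between them.

Augment with X' → X and build the canonical LR(0) collection (I0 = CLOSURE({[X' → . X]}), then GOTO on every symbol after a dot until no new states appear). It has 17 states:
  I0: { [A → . b X b], [L → . A X], [L → . L d], [L → . d e], [X → . A], [X → . L L], [X → . d e L], [X' → . X] }  — shift
  I1: { [A → . b X b], [L → . A X], [L → . L d], [L → . d e], [L → A . X], [X → . A], [X → . L L], [X → . d e L], [X → A .] }  — shift, reduce
  I2: { [A → . b X b], [L → . A X], [L → . L d], [L → . d e], [L → L . d], [X → L . L] }  — shift
  I3: { [X' → X .] }  — accept
  I4: { [A → . b X b], [A → b . X b], [L → . A X], [L → . L d], [L → . d e], [X → . A], [X → . L L], [X → . d e L] }  — shift
  I5: { [L → d . e], [X → d . e L] }  — shift
  I6: { [A → . b X b], [L → . A X], [L → . L d], [L → . d e], [L → d e .], [X → d e . L] }  — shift, reduce
  I7: { [A → . b X b], [L → . A X], [L → . L d], [L → . d e], [L → A . X], [X → . A], [X → . L L], [X → . d e L] }  — shift
  I8: { [L → L . d], [X → d e L .] }  — shift, reduce
  I9: { [L → d . e] }  — shift
  I10: { [L → d e .] }  — reduce
  I11: { [L → L d .] }  — reduce
  I12: { [L → A X .] }  — reduce
  I13: { [A → b X . b] }  — shift
  I14: { [A → b X b .] }  — reduce
  I15: { [L → L . d], [X → L L .] }  — shift, reduce
  I16: { [L → L d .], [L → d . e] }  — shift, reduce

No state contains more than one complete item.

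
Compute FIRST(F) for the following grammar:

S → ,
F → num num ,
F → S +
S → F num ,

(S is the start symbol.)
FIRST sets of the other non-terminals involved (by the same procedure, iterated to a fixed point):
  FIRST(S) = { ',', 'num' }

From F → num num ,:
  - num is a terminal: add 'num' and stop
From F → S +:
  - S is a non-terminal: add FIRST(S) \ {ε} = { ',', 'num' }
    S is not nullable, so stop

Collecting: FIRST(F) = { ',', 'num' }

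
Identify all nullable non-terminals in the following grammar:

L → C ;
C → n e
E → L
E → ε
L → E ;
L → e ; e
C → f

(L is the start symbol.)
{ 'E' }

ε-productions: E → ε
So E is immediately nullable.
No further non-terminal can be added: every production for the remaining non-terminals contains a terminal or a non-nullable non-terminal.
Nullable = { 'E' }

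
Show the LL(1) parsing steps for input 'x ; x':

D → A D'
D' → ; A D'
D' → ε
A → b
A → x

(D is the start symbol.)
LL(1) parsing maintains a stack (initially the start symbol over $) and the input. At each step: if the stack top is a terminal, match it against the current input token; if it is a non-terminal N, replace it with the RHS of M[N, lookahead] (the unique production whose predict set contains the lookahead).

Stack is shown with the top on the left.

Stack     Input    Action
-------------------------
D $       x ; x $  output D → A D'
A D' $    x ; x $  output A → x
x D' $    x ; x $  match 'x'
D' $      ; x $    output D' → ; A D'
; A D' $  ; x $    match ';'
A D' $    x $      output A → x
x D' $    x $      match 'x'
D' $      $        output D' → ε
$         $        accept

The string is accepted.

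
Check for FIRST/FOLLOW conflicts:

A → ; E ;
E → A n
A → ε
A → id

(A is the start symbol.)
No FIRST/FOLLOW conflicts.

A FIRST/FOLLOW conflict occurs when a non-terminal N has a nullable alternative N → β (β ⇒* ε) and another alternative N → α with FIRST(α) ∩ FOLLOW(N) ≠ ∅: on such a lookahead the parser cannot decide between expanding α and letting N vanish via β.

Nullable non-terminals: A.

A: nullable alternative(s) A → ε; FOLLOW(A) = { $, 'n' }
  A → ; E ;: FIRST \ {ε} = { ';' } — disjoint from FOLLOW(A)
  A → ε: FIRST \ {ε} = { } — this is the only nullable alternative, skip
  A → id: FIRST \ {ε} = { 'id' } — disjoint from FOLLOW(A)

E has no nullable alternative, so no FIRST/FOLLOW check is needed there.

No FIRST/FOLLOW conflicts found.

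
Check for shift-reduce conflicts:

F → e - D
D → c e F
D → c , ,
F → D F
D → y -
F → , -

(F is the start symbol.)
No shift-reduce conflicts

A shift-reduce conflict occurs when an LR(0) state has both:
  - a complete (reduce) item [A → α .] (dot at the end), and
  - a shift item [B → β . c γ] (dot before a terminal).

Augment with F' → F and build the canonical LR(0) collection (I0 = CLOSURE({[F' → . F]}), then GOTO on every symbol after a dot until no new states appear). It has 16 states:
  I0: { [D → . c , ,], [D → . c e F], [D → . y -], [F → . , -], [F → . D F], [F → . e - D], [F' → . F] }  — shift
  I1: { [F → , . -] }  — shift
  I2: { [D → . c , ,], [D → . c e F], [D → . y -], [F → . , -], [F → . D F], [F → . e - D], [F → D . F] }  — shift
  I3: { [F' → F .] }  — accept
  I4: { [D → c . , ,], [D → c . e F] }  — shift
  I5: { [F → e . - D] }  — shift
  I6: { [D → y . -] }  — shift
  I7: { [D → y - .] }  — reduce
  I8: { [D → . c , ,], [D → . c e F], [D → . y -], [F → e - . D] }  — shift
  I9: { [F → e - D .] }  — reduce
  I10: { [D → c , . ,] }  — shift
  I11: { [D → . c , ,], [D → . c e F], [D → . y -], [D → c e . F], [F → . , -], [F → . D F], [F → . e - D] }  — shift
  I12: { [D → c e F .] }  — reduce
  I13: { [D → c , , .] }  — reduce
  I14: { [F → D F .] }  — reduce
  I15: { [F → , - .] }  — reduce

No state contains both a complete item and a shift item.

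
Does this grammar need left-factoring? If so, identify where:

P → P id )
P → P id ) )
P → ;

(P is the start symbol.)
Yes, P has productions with common prefix 'P id )'

Left-factoring is needed when two productions for the same non-terminal
share a common prefix on the right-hand side.

Productions for P:
  P → P id )
  P → P id ) )
  P → ;

Found common prefix 'P id )' in productions for P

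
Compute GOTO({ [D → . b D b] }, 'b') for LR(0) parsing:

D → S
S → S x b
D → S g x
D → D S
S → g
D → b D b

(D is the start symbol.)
{ [D → . D S], [D → . S g x], [D → . S], [D → . b D b], [D → b . D b], [S → . S x b], [S → . g] }

GOTO(I, 'b') = CLOSURE({ [A → αX.β] : [A → α.Xβ] ∈ I, X = 'b' })

Items with dot before 'b', with the dot advanced:
  [D → . b D b] → [D → b . D b]
Closure of the advanced items:
  [D → b . D b] has the dot before D: add [D → . S], [D → . S g x], [D → . D S], [D → . b D b]
  [D → . S] has the dot before S: add [S → . S x b], [S → . g]

GOTO = { [D → . D S], [D → . S g x], [D → . S], [D → . b D b], [D → b . D b], [S → . S x b], [S → . g] }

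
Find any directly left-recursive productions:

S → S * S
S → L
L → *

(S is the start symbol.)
Direct left recursion occurs when N → N α for some non-terminal N (the right-hand side begins with the left-hand side itself).

S → S * S: LEFT RECURSIVE (starts with S)
S → L: starts with L
L → *: starts with '*'

The grammar has direct left recursion on: S.

Answer: Yes, S is left-recursive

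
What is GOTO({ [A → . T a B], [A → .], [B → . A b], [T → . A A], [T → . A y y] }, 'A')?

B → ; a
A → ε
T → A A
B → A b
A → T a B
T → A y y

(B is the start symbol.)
GOTO(I, 'A') = CLOSURE({ [A → αX.β] : [A → α.Xβ] ∈ I, X = 'A' })

Items with dot before 'A', with the dot advanced:
  [B → . A b] → [B → A . b]
  [T → . A A] → [T → A . A]
  [T → . A y y] → [T → A . y y]
Closure of the advanced items:
  [T → A . A] has the dot before A: add [A → .], [A → . T a B]
  [A → . T a B] has the dot before T: add [T → . A A], [T → . A y y]

GOTO = { [A → . T a B], [A → .], [B → A . b], [T → . A A], [T → . A y y], [T → A . A], [T → A . y y] }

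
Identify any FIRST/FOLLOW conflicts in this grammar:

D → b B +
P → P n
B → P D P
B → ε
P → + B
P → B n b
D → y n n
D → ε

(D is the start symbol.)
A FIRST/FOLLOW conflict occurs when a non-terminal N has a nullable alternative N → β (β ⇒* ε) and another alternative N → α with FIRST(α) ∩ FOLLOW(N) ≠ ∅: on such a lookahead the parser cannot decide between expanding α and letting N vanish via β.

Nullable non-terminals: B, D.
FIRST sets used below: FIRST(P) = { '+', 'n' }

B: nullable alternative(s) B → ε; FOLLOW(B) = { '+', 'b', 'n', 'y' }
  B → P D P: FIRST \ {ε} = { '+', 'n' } — overlaps FOLLOW(B) on { '+', 'n' }: CONFLICT
  B → ε: FIRST \ {ε} = { } — this is the only nullable alternative, skip

D: nullable alternative(s) D → ε; FOLLOW(D) = { $, '+', 'n' }
  D → b B +: FIRST \ {ε} = { 'b' } — disjoint from FOLLOW(D)
  D → y n n: FIRST \ {ε} = { 'y' } — disjoint from FOLLOW(D)
  D → ε: FIRST \ {ε} = { } — this is the only nullable alternative, skip

P has no nullable alternative, so no FIRST/FOLLOW check is needed there.

So the grammar has 1 FIRST/FOLLOW conflict (marked CONFLICT above).

Answer: Yes. B → P D P with FOLLOW(B) on { '+', 'n' }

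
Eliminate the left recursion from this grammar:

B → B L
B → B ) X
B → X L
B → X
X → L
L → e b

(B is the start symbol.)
B is directly left-recursive. The standard transformation for
  A → A α₁ | ... | A α_m | β₁ | ... | β_n
is
  A  → β₁ A' | ... | β_n A'
  A' → α₁ A' | ... | α_m A' | ε

B → X L becomes B → X L B'
B → X becomes B → X B'
B → B L becomes B' → L B'
B → B ) X becomes B' → ) X B'
Add B' → ε

Productions for other non-terminals are unchanged:
  X → L
  L → e b

Resulting grammar:
B → X L B'
B → X B'
B' → L B'
B' → ) X B'
B' → ε
X → L
L → e b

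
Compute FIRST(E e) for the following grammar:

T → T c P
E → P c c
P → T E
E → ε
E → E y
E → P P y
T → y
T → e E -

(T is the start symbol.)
{ 'e', 'y' }

FIRST sets of the non-terminals involved (from the grammar, by fixed-point iteration):
  FIRST(E) = { 'e', 'y', ε }

To compute FIRST(E e), process the symbols left to right:
Symbol E is a non-terminal. Add FIRST(E) \ {ε} = { 'e', 'y' }
E is nullable (ε ∈ FIRST(E)), continue to the next symbol.
Symbol e is a terminal. Add 'e' and stop.
FIRST(E e) = { 'e', 'y' }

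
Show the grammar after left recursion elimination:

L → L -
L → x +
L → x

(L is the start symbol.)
L is directly left-recursive. The standard transformation for
  A → A α₁ | ... | A α_m | β₁ | ... | β_n
is
  A  → β₁ A' | ... | β_n A'
  A' → α₁ A' | ... | α_m A' | ε

L → x + becomes L → x + L'
L → x becomes L → x L'
L → L - becomes L' → - L'
Add L' → ε

Resulting grammar:
L → x + L'
L → x L'
L' → - L'
L' → ε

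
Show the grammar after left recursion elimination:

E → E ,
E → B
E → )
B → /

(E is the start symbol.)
E is directly left-recursive. The standard transformation for
  A → A α₁ | ... | A α_m | β₁ | ... | β_n
is
  A  → β₁ A' | ... | β_n A'
  A' → α₁ A' | ... | α_m A' | ε

E → B becomes E → B E'
E → ) becomes E → ) E'
E → E , becomes E' → , E'
Add E' → ε

Productions for other non-terminals are unchanged:
  B → /

Resulting grammar:
E → B E'
E → ) E'
E' → , E'
E' → ε
B → /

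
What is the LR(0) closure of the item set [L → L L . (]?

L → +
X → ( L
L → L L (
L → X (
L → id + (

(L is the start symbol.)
{ [L → L L . (] }

Start with: [L → L L . (]
The dot precedes the terminal '(', so nothing is added.

CLOSURE = { [L → L L . (] }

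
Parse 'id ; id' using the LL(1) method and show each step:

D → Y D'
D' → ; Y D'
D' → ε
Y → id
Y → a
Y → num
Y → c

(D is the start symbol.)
Stack is shown with the top on the left.

Stack     Input      Action
---------------------------
D $       id ; id $  output D → Y D'
Y D' $    id ; id $  output Y → id
id D' $   id ; id $  match 'id'
D' $      ; id $     output D' → ; Y D'
; Y D' $  ; id $     match ';'
Y D' $    id $       output Y → id
id D' $   id $       match 'id'
D' $      $          output D' → ε
$         $          accept

The string is accepted.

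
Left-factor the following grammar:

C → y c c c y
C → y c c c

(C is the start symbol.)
Left-factoring transforms A → αβ₁ | αβ₂ into A → αA' and A' → β₁ | β₂
(α is the longest common prefix among the alternatives). Repeat until
no nonterminal has two alternatives with a common prefix.

Round 1: C has alternatives sharing prefix 'y c c c'. Introduce C': C → y c c c C'
  Add: C' → y
  Add: C' → ε

No remaining common prefixes — done.

Resulting grammar:
C → y c c c C'
C' → y
C' → ε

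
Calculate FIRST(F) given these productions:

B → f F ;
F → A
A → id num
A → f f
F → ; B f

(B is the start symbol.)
FIRST sets of the other non-terminals involved (by the same procedure, iterated to a fixed point):
  FIRST(A) = { 'f', 'id' }

From F → A:
  - A is a non-terminal: add FIRST(A) \ {ε} = { 'f', 'id' }
    A is not nullable, so stop
From F → ; B f:
  - ';' is a terminal: add ';' and stop

Collecting: FIRST(F) = { ';', 'f', 'id' }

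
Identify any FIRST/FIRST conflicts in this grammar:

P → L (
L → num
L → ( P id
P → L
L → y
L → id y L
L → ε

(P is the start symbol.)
Yes. P → L '(' / P → L on { '(', 'id', 'num', 'y' }

A FIRST/FIRST conflict occurs when two productions N → α and N → β for the same non-terminal have FIRST(α) ∩ FIRST(β) ≠ ∅ (with ε ∈ FIRST of a nullable right-hand side, so two nullable alternatives also conflict).

FIRST sets of the non-terminals at (or reachable through a nullable prefix from) the front of some alternative:
  FIRST(L) = { '(', 'id', 'num', 'y', ε }

Productions for P:
  P → L (: FIRST = { '(', 'id', 'num', 'y' }
  P → L: FIRST = { '(', 'id', 'num', 'y', ε }
Productions for L:
  L → num: FIRST = { 'num' }
  L → ( P id: FIRST = { '(' }
  L → y: FIRST = { 'y' }
  L → id y L: FIRST = { 'id' }
  L → ε: FIRST = { ε }

Conflict for P: P → L ( and P → L
  Overlap: { '(', 'id', 'num', 'y' }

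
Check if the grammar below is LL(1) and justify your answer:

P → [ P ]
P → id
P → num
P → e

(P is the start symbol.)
A grammar is LL(1) if for each non-terminal N with multiple productions, the predict sets of those productions are pairwise disjoint, where PREDICT(N → α) = (FIRST(α) \ {ε}) ∪ (FOLLOW(N) if α ⇒* ε).

For P:
  PREDICT(P → '[' P ']') = { '[' }
  PREDICT(P → id) = { 'id' }
  PREDICT(P → num) = { 'num' }
  PREDICT(P → e) = { 'e' }

All predict sets are disjoint. The grammar IS LL(1).

Answer: Yes, the grammar is LL(1).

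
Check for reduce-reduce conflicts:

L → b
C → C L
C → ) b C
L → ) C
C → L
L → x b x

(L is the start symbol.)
No reduce-reduce conflicts

A reduce-reduce conflict occurs when an LR(0) state has two complete items [A → α .] and [B → β .] — both call for a reduction, and with no lookahead the parser cannot choose between them.

Augment with L' → L and build the canonical LR(0) collection (I0 = CLOSURE({[L' → . L]}), then GOTO on every symbol after a dot until no new states appear). It has 13 states:
  I0: { [L → . ) C], [L → . b], [L → . x b x], [L' → . L] }  — shift
  I1: { [C → . ) b C], [C → . C L], [C → . L], [L → ) . C], [L → . ) C], [L → . b], [L → . x b x] }  — shift
  I2: { [L' → L .] }  — accept
  I3: { [L → b .] }  — reduce
  I4: { [L → x . b x] }  — shift
  I5: { [L → x b . x] }  — shift
  I6: { [L → x b x .] }  — reduce
  I7: { [C → ) . b C], [C → . ) b C], [C → . C L], [C → . L], [L → ) . C], [L → . ) C], [L → . b], [L → . x b x] }  — shift
  I8: { [C → C . L], [L → ) C .], [L → . ) C], [L → . b], [L → . x b x] }  — shift, reduce
  I9: { [C → L .] }  — reduce
  I10: { [C → C L .] }  — reduce
  I11: { [C → ) b . C], [C → . ) b C], [C → . C L], [C → . L], [L → . ) C], [L → . b], [L → . x b x], [L → b .] }  — shift, reduce
  I12: { [C → ) b C .], [C → C . L], [L → . ) C], [L → . b], [L → . x b x] }  — shift, reduce

No state contains more than one complete item.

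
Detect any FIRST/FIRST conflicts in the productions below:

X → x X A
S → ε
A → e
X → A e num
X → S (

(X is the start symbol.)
A FIRST/FIRST conflict occurs when two productions N → α and N → β for the same non-terminal have FIRST(α) ∩ FIRST(β) ≠ ∅ (with ε ∈ FIRST of a nullable right-hand side, so two nullable alternatives also conflict).

FIRST sets of the non-terminals at (or reachable through a nullable prefix from) the front of some alternative:
  FIRST(A) = { 'e' }
  FIRST(S) = { ε }

Productions for X:
  X → x X A: FIRST = { 'x' }
  X → A e num: FIRST = { 'e' }
  X → S (: FIRST = { '(' }
S, A have only one production, so no FIRST/FIRST conflict is possible there.

All alternatives of each non-terminal have pairwise disjoint FIRST sets.

Answer: No FIRST/FIRST conflicts.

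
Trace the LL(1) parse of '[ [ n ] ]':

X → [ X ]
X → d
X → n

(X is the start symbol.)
LL(1) parsing maintains a stack (initially the start symbol over $) and the input. At each step: if the stack top is a terminal, match it against the current input token; if it is a non-terminal N, replace it with the RHS of M[N, lookahead] (the unique production whose predict set contains the lookahead).

Stack is shown with the top on the left.

Stack      Input        Action
------------------------------
X $        [ [ n ] ] $  output X → [ X ]
[ X ] $    [ [ n ] ] $  match '['
X ] $      [ n ] ] $    output X → [ X ]
[ X ] ] $  [ n ] ] $    match '['
X ] ] $    n ] ] $      output X → n
n ] ] $    n ] ] $      match 'n'
] ] $      ] ] $        match ']'
] $        ] $          match ']'
$          $            accept

The string is accepted.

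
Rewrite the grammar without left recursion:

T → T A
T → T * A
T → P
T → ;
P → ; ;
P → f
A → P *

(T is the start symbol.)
T is directly left-recursive. The standard transformation for
  A → A α₁ | ... | A α_m | β₁ | ... | β_n
is
  A  → β₁ A' | ... | β_n A'
  A' → α₁ A' | ... | α_m A' | ε

T → P becomes T → P T'
T → ; becomes T → ; T'
T → T A becomes T' → A T'
T → T * A becomes T' → * A T'
Add T' → ε

Productions for other non-terminals are unchanged:
  P → ; ;
  P → f
  A → P *

Resulting grammar:
T → P T'
T → ; T'
T' → A T'
T' → * A T'
T' → ε
P → ; ;
P → f
A → P *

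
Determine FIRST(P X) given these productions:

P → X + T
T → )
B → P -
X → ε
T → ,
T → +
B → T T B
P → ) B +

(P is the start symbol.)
{ ')', '+' }

FIRST sets of the non-terminals involved (from the grammar, by fixed-point iteration):
  FIRST(P) = { ')', '+' }

To compute FIRST(P X), process the symbols left to right:
Symbol P is a non-terminal. Add FIRST(P) \ {ε} = { ')', '+' }
P is not nullable (ε ∉ FIRST(P)), so stop here.
FIRST(P X) = { ')', '+' }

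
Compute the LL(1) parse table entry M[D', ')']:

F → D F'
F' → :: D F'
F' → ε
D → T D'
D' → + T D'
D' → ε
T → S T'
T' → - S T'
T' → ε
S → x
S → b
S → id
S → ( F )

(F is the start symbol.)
To find M[D', ')'], we find productions for D' where ')' is in the predict set (PREDICT(N → α) = (FIRST(α) \ {ε}) ∪ (FOLLOW(N) if α ⇒* ε)).

Relevant sets:
  FOLLOW(D') = { $, ')', '::' }

D' → + T D': PREDICT = { '+' }
D' → ε: PREDICT = { $, ')', '::' }
  ')' is in predict set, so this production goes in M[D', ')']

M[D', ')'] = D' → ε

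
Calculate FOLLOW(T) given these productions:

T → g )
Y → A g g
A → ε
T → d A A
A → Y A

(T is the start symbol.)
To compute FOLLOW(T), find every occurrence of T on a right-hand side N → α T β: add FIRST(β) \ {ε}, and if β is empty or nullable also add FOLLOW(N). Iterate to a fixed point.

T is the start symbol, so $ ∈ FOLLOW(T).
T does not occur on any right-hand side.

Taking the union: FOLLOW(T) = { $ }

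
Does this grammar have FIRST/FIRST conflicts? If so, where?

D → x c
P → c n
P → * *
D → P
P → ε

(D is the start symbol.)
No FIRST/FIRST conflicts.

FIRST sets of the non-terminals at (or reachable through a nullable prefix from) the front of some alternative:
  FIRST(P) = { '*', 'c', ε }

Productions for D:
  D → x c: FIRST = { 'x' }
  D → P: FIRST = { '*', 'c', ε }
Productions for P:
  P → c n: FIRST = { 'c' }
  P → * *: FIRST = { '*' }
  P → ε: FIRST = { ε }

All alternatives of each non-terminal have pairwise disjoint FIRST sets.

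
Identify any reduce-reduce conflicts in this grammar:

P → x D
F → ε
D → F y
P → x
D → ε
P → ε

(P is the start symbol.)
Yes — I2: [D → .] vs [F → .]

Augment with P' → P and build the canonical LR(0) collection (I0 = CLOSURE({[P' → . P]}), then GOTO on every symbol after a dot until no new states appear). It has 6 states:
  I0: { [P → . x D], [P → . x], [P → .], [P' → . P] }  — shift, reduce
  I1: { [P' → P .] }  — accept
  I2: { [D → . F y], [D → .], [F → .], [P → x . D], [P → x .] }  — 3 reduces
  I3: { [P → x D .] }  — reduce
  I4: { [D → F . y] }  — shift
  I5: { [D → F y .] }  — reduce

I2 contains complete items [D → .], [F → .], [P → x .] — reduce-reduce conflict.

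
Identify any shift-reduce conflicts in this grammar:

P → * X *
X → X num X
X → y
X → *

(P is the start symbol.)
Augment with P' → P and build the canonical LR(0) collection (I0 = CLOSURE({[P' → . P]}), then GOTO on every symbol after a dot until no new states appear). It has 9 states:
  I0: { [P → . * X *], [P' → . P] }  — shift
  I1: { [P → * . X *], [X → . *], [X → . X num X], [X → . y] }  — shift
  I2: { [P' → P .] }  — accept
  I3: { [X → * .] }  — reduce
  I4: { [P → * X . *], [X → X . num X] }  — shift
  I5: { [X → y .] }  — reduce
  I6: { [P → * X * .] }  — reduce
  I7: { [X → . *], [X → . X num X], [X → . y], [X → X num . X] }  — shift
  I8: { [X → X . num X], [X → X num X .] }  — shift, reduce

I8 contains reduce item [X → X num X .] and shift item [X → X . num X] — shift-reduce conflict.

Answer: Yes — I8: [X → X num X .] vs [X → X . num X]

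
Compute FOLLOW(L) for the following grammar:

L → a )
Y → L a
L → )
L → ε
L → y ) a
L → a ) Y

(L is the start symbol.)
To compute FOLLOW(L), find every occurrence of L on a right-hand side N → α L β: add FIRST(β) \ {ε}, and if β is empty or nullable also add FOLLOW(N). Iterate to a fixed point.

L is the start symbol, so $ ∈ FOLLOW(L).
In Y → L a: L is followed by a, add FIRST(a) \ {ε} = { 'a' }

Taking the union: FOLLOW(L) = { $, 'a' }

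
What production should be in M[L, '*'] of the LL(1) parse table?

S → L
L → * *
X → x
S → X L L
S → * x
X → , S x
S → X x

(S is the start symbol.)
L → * *

To find M[L, '*'], we find productions for L where '*' is in the predict set (PREDICT(N → α) = (FIRST(α) \ {ε}) ∪ (FOLLOW(N) if α ⇒* ε)).

L → * *: PREDICT = { '*' }
  '*' is in predict set, so this production goes in M[L, '*']

M[L, '*'] = L → * *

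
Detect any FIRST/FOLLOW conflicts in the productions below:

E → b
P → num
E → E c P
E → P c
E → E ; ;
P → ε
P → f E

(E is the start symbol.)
No FIRST/FOLLOW conflicts.

Nullable non-terminals: P.

P: nullable alternative(s) P → ε; FOLLOW(P) = { $, ';', 'c' }
  P → num: FIRST \ {ε} = { 'num' } — disjoint from FOLLOW(P)
  P → ε: FIRST \ {ε} = { } — this is the only nullable alternative, skip
  P → f E: FIRST \ {ε} = { 'f' } — disjoint from FOLLOW(P)

E has no nullable alternative, so no FIRST/FOLLOW check is needed there.

No FIRST/FOLLOW conflicts found.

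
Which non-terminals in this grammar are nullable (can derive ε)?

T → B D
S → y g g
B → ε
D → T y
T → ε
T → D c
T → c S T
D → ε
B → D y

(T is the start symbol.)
{ 'B', 'D', 'T' }

A non-terminal is nullable if it can derive ε (the empty string): either it has an ε-production, or it has a production whose right-hand side consists entirely of nullable non-terminals.

ε-productions: B → ε, T → ε, D → ε
So B, T, D are immediately nullable.
No further non-terminal can be added: every production for the remaining non-terminals contains a terminal or a non-nullable non-terminal.
Nullable = { 'B', 'D', 'T' }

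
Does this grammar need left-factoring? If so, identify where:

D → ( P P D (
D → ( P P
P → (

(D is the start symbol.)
Yes, D has productions with common prefix '( P P'

Left-factoring is needed when two productions for the same non-terminal
share a common prefix on the right-hand side.

Productions for D:
  D → ( P P D (
  D → ( P P

Found common prefix '( P P' in productions for D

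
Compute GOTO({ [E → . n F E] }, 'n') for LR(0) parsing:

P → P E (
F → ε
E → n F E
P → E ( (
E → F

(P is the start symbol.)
GOTO(I, 'n') = CLOSURE({ [A → αX.β] : [A → α.Xβ] ∈ I, X = 'n' })

Items with dot before 'n', with the dot advanced:
  [E → . n F E] → [E → n . F E]
Closure of the advanced items:
  [E → n . F E] has the dot before F: add [F → .]

GOTO = { [E → n . F E], [F → .] }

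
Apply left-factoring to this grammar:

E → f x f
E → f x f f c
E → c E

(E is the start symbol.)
E → f x f E'
E' → ε
E' → f c
E → c E

Left-factoring transforms A → αβ₁ | αβ₂ into A → αA' and A' → β₁ | β₂
(α is the longest common prefix among the alternatives). Repeat until
no nonterminal has two alternatives with a common prefix.

Round 1: E has alternatives sharing prefix 'f x f'. Introduce E': E → f x f E'
  Add: E' → ε
  Add: E' → f c

No remaining common prefixes — done.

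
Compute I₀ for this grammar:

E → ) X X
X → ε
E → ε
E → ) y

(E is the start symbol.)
First, augment the grammar with E' → E
I₀ = CLOSURE({ [E' → . E] }):
  [E' → . E] has the dot before E: add [E → . ) X X], [E → .], [E → . ) y]
No further items can be added.

I₀ = { [E → . ) X X], [E → . ) y], [E → .], [E' → . E] }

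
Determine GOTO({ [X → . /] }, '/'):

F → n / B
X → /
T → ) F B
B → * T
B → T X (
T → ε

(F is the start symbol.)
{ [X → / .] }

GOTO(I, '/') = CLOSURE({ [A → αX.β] : [A → α.Xβ] ∈ I, X = '/' })

Items with dot before '/', with the dot advanced:
  [X → . /] → [X → / .]
Closure adds nothing (no advanced item has the dot before a non-terminal).

GOTO = { [X → / .] }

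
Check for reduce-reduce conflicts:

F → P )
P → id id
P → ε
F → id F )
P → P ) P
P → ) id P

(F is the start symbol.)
Yes — I6: [P → .] vs [P → id id .]; I8: [F → P ) .] vs [P → .]

A reduce-reduce conflict occurs when an LR(0) state has two complete items [A → α .] and [B → β .] — both call for a reduction, and with no lookahead the parser cannot choose between them.

Augment with F' → F and build the canonical LR(0) collection (I0 = CLOSURE({[F' → . F]}), then GOTO on every symbol after a dot until no new states appear). It has 15 states:
  I0: { [F → . P )], [F → . id F )], [F' → . F], [P → . ) id P], [P → . P ) P], [P → . id id], [P → .] }  — shift, reduce
  I1: { [P → ) . id P] }  — shift
  I2: { [F' → F .] }  — accept
  I3: { [F → P . )], [P → P . ) P] }  — shift
  I4: { [F → . P )], [F → . id F )], [F → id . F )], [P → . ) id P], [P → . P ) P], [P → . id id], [P → .], [P → id . id] }  — shift, reduce
  I5: { [F → id F . )] }  — shift
  I6: { [F → . P )], [F → . id F )], [F → id . F )], [P → . ) id P], [P → . P ) P], [P → . id id], [P → .], [P → id . id], [P → id id .] }  — shift, 2 reduces
  I7: { [F → id F ) .] }  — reduce
  I8: { [F → P ) .], [P → . ) id P], [P → . P ) P], [P → . id id], [P → .], [P → P ) . P] }  — shift, 2 reduces
  I9: { [P → P ) P .], [P → P . ) P] }  — shift, reduce
  I10: { [P → id . id] }  — shift
  I11: { [P → id id .] }  — reduce
  I12: { [P → . ) id P], [P → . P ) P], [P → . id id], [P → .], [P → P ) . P] }  — shift, reduce
  I13: { [P → ) id . P], [P → . ) id P], [P → . P ) P], [P → . id id], [P → .] }  — shift, reduce
  I14: { [P → ) id P .], [P → P . ) P] }  — shift, reduce

I6 contains complete items [P → .], [P → id id .] — reduce-reduce conflict.
I8 contains complete items [F → P ) .], [P → .] — reduce-reduce conflict.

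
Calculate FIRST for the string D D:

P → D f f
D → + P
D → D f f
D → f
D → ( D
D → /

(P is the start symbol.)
{ '(', '+', '/', 'f' }

FIRST sets of the non-terminals involved (from the grammar, by fixed-point iteration):
  FIRST(D) = { '(', '+', '/', 'f' }

To compute FIRST(D D), process the symbols left to right:
Symbol D is a non-terminal. Add FIRST(D) \ {ε} = { '(', '+', '/', 'f' }
D is not nullable (ε ∉ FIRST(D)), so stop here.
FIRST(D D) = { '(', '+', '/', 'f' }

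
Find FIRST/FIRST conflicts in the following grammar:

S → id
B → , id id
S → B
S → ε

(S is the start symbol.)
No FIRST/FIRST conflicts.

A FIRST/FIRST conflict occurs when two productions N → α and N → β for the same non-terminal have FIRST(α) ∩ FIRST(β) ≠ ∅ (with ε ∈ FIRST of a nullable right-hand side, so two nullable alternatives also conflict).

FIRST sets of the non-terminals at (or reachable through a nullable prefix from) the front of some alternative:
  FIRST(B) = { ',' }

Productions for S:
  S → id: FIRST = { 'id' }
  S → B: FIRST = { ',' }
  S → ε: FIRST = { ε }
B has only one production, so no FIRST/FIRST conflict is possible there.

All alternatives of each non-terminal have pairwise disjoint FIRST sets.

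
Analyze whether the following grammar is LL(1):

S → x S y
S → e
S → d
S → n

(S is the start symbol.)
Yes, the grammar is LL(1).

A grammar is LL(1) if for each non-terminal N with multiple productions, the predict sets of those productions are pairwise disjoint, where PREDICT(N → α) = (FIRST(α) \ {ε}) ∪ (FOLLOW(N) if α ⇒* ε).

For S:
  PREDICT(S → x S y) = { 'x' }
  PREDICT(S → e) = { 'e' }
  PREDICT(S → d) = { 'd' }
  PREDICT(S → n) = { 'n' }

All predict sets are disjoint. The grammar IS LL(1).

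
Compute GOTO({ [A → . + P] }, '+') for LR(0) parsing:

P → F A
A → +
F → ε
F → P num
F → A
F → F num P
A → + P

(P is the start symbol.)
GOTO(I, '+') = CLOSURE({ [A → αX.β] : [A → α.Xβ] ∈ I, X = '+' })

Items with dot before '+', with the dot advanced:
  [A → . + P] → [A → + . P]
Closure of the advanced items:
  [A → + . P] has the dot before P: add [P → . F A]
  [P → . F A] has the dot before F: add [F → .], [F → . P num], [F → . A], [F → . F num P]
  [F → . A] has the dot before A: add [A → . +], [A → . + P]

GOTO = { [A → + . P], [A → . + P], [A → . +], [F → . A], [F → . F num P], [F → . P num], [F → .], [P → . F A] }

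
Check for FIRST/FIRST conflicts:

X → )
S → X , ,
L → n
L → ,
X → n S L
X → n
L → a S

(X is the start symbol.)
Yes. X → n S L / X → n on { 'n' }

A FIRST/FIRST conflict occurs when two productions N → α and N → β for the same non-terminal have FIRST(α) ∩ FIRST(β) ≠ ∅ (with ε ∈ FIRST of a nullable right-hand side, so two nullable alternatives also conflict).

Productions for X:
  X → ): FIRST = { ')' }
  X → n S L: FIRST = { 'n' }
  X → n: FIRST = { 'n' }
Productions for L:
  L → n: FIRST = { 'n' }
  L → ,: FIRST = { ',' }
  L → a S: FIRST = { 'a' }
S has only one production, so no FIRST/FIRST conflict is possible there.

Conflict for X: X → n S L and X → n
  Overlap: { 'n' }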